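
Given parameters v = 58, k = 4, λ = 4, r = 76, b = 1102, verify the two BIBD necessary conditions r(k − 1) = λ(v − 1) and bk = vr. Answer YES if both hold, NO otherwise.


Condition (i): r(k − 1) = 76·3 = 228; λ(v − 1) = 4·57 = 228. Match? YES.
Condition (ii): bk = 1102·4 = 4408; vr = 58·76 = 4408. Match? YES.
Both conditions hold? YES.

YES


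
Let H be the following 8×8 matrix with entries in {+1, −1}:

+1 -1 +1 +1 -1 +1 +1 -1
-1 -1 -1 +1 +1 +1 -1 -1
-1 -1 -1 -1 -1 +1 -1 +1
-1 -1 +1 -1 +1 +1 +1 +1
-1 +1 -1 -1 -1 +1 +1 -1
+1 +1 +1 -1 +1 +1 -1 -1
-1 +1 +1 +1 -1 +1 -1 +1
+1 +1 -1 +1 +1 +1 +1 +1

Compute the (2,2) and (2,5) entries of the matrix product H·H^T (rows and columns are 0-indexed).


Row 2 of H: [-1, -1, -1, -1, -1, 1, -1, 1].
Row 5 of H: [1, 1, 1, -1, 1, 1, -1, -1].
(H·H^T)[2][2] = Σ_j H[2][j]·H[2][j] = (-1)² + (-1)² + (-1)² + (-1)² + (-1)² + (1)² + (-1)² + (1)² = 1 + 1 + 1 + 1 + 1 + 1 + 1 + 1 = 8.
(H·H^T)[2][5] = Σ_j H[2][j]·H[5][j] = (-1)·(1) + (-1)·(1) + (-1)·(1) + (-1)·(-1) + (-1)·(1) + (1)·(1) + (-1)·(-1) + (1)·(-1) = -1 + -1 + -1 + 1 + -1 + 1 + 1 + -1 = -2.
Rows 2 and 5 are not orthogonal (dot product = -2 ≠ 0), so H is not a Hadamard matrix.

(2,2) entry = 8; (2,5) entry = -2.


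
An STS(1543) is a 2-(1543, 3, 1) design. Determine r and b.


An STS(v) is a 2-(v, 3, 1) BIBD: block size k = 3, λ = 1.
Replication: r(k − 1) = λ(v − 1) ⇒ r·2 = 1543 − 1 = 1542 ⇒ r = 771.
Block count: bk = vr ⇒ b·3 = 1543·771 = 1189653 ⇒ b = 396551.

r = 771, b = 396551.


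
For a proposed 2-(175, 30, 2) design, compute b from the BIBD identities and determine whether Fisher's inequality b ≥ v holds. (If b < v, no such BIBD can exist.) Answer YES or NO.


r = λ(v − 1)/(k − 1) = 2·174/29 = 12.
b = vr/k = 175·12/30 = 70.
Fisher's inequality: b ≥ v ⇔ 70 ≥ 175? NO.

NO


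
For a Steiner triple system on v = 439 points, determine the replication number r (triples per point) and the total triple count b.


An STS(v) is a 2-(v, 3, 1) BIBD: block size k = 3, λ = 1.
Replication: r(k − 1) = λ(v − 1) ⇒ r·2 = 439 − 1 = 438 ⇒ r = 219.
Block count: bk = vr ⇒ b·3 = 439·219 = 96141 ⇒ b = 32047.
(Check via b = v(v − 1)/6 = 439·438/6 = 192282/6 = 32047.)

r = 219, b = 32047.


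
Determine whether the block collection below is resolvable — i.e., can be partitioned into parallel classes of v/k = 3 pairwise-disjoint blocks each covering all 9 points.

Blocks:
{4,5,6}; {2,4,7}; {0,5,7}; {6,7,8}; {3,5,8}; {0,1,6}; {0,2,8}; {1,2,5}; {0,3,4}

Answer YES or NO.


v = 9, block size k = 3, number of blocks = 9.
For resolvability, blocks must partition into parallel classes of size v/k = 3.
Total blocks must therefore be a multiple of 3: 9 = 3·3 + 0 ⇒ divisible ✓.
Consider block {4,5,6}. The only other block(s) in the collection disjoint from it are {0,2,8} — just 1 block(s). Any parallel class containing {4,5,6} would need 2 other blocks each disjoint from it, so no parallel class of size 3 can contain {4,5,6}.
Since every block must belong to some parallel class in a resolution, the collection cannot be partitioned into parallel classes.
Resolvable? NO.

NO


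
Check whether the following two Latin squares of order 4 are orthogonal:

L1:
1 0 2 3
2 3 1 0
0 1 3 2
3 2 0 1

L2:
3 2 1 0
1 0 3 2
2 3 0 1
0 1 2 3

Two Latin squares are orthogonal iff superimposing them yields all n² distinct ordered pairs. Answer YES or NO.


Form the n² = 16 superimposed pairs (L1[i][j], L2[i][j]), row by row (rows and columns indexed from 0):
row 0: (1,3) (0,2) (2,1) (3,0)
row 1: (2,1) (3,0) (1,3) (0,2)
row 2: (0,2) (1,3) (3,0) (2,1)
row 3: (3,0) (2,1) (0,2) (1,3)
Orthogonality requires all 16 pairs distinct.
But the pair (2,1) repeats: cell (0,2) has L1 = 2, L2 = 1, and cell (1,0) has L1 = 2, L2 = 1.
A repeated pair means some other pair never occurs (only 4 distinct pairs out of 16), so the squares are not orthogonal.
Conclusion: NO.

NO


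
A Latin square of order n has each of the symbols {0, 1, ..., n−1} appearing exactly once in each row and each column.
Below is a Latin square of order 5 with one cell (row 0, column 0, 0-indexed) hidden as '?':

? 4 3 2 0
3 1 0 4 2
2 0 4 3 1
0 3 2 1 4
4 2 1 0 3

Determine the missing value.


Row 0 contains symbols [0, 2, 3, 4] — missing [1].
Column 0 contains symbols [0, 2, 3, 4] — missing [1].
The missing symbol must appear in both missing sets; intersection = [1].
Therefore the hidden value is 1.

Missing value = 1.


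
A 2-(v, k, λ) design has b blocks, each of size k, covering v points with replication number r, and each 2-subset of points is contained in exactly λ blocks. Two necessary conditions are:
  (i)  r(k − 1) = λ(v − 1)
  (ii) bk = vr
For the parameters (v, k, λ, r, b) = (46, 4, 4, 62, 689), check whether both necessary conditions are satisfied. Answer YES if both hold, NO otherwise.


Condition (i): r(k − 1) = 62·3 = 186; λ(v − 1) = 4·45 = 180. Match? NO.
Condition (ii): bk = 689·4 = 2756; vr = 46·62 = 2852. Match? NO.
Both conditions hold? NO.

NO


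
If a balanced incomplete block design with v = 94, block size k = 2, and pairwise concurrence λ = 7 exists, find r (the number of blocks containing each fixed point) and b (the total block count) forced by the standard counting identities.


Any 2-(v, k, λ) BIBD satisfies two necessary conditions:
  (i)  Each point sits in r blocks, and counting incidences through any fixed point gives r(k − 1) = λ(v − 1), so r = λ(v − 1)/(k − 1).
  (ii) Total incidences bk = vr, so b = vr/k.
Step 1: r = λ(v − 1)/(k − 1) = 7·(94 − 1)/(2 − 1) = 7·93/1 = 651/1 = 651.
Step 2: b = vr/k = 94·651/2 = 61194/2 = 30597.
Check integrality: r = 651 ∈ Z ✓, b = 30597 ∈ Z ✓.
(These identities are necessary conditions: they determine r and b for any design with these parameters, but do not by themselves prove that one exists.)

r = 651, b = 30597.


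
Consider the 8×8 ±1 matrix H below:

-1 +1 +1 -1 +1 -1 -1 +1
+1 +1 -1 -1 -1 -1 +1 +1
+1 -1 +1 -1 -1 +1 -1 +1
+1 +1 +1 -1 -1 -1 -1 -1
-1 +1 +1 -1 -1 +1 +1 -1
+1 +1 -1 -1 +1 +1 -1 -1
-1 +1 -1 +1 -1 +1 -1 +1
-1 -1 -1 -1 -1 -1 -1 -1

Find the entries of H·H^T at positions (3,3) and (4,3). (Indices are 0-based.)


Row 3 of H: [1, 1, 1, -1, -1, -1, -1, -1].
Row 4 of H: [-1, 1, 1, -1, -1, 1, 1, -1].
(H·H^T)[3][3] = Σ_j H[3][j]·H[3][j] = (1)² + (1)² + (1)² + (-1)² + (-1)² + (-1)² + (-1)² + (-1)² = 1 + 1 + 1 + 1 + 1 + 1 + 1 + 1 = 8.
(H·H^T)[4][3] = Σ_j H[4][j]·H[3][j] = (-1)·(1) + (1)·(1) + (1)·(1) + (-1)·(-1) + (-1)·(-1) + (1)·(-1) + (1)·(-1) + (-1)·(-1) = -1 + 1 + 1 + 1 + 1 + -1 + -1 + 1 = 2.
Rows 4 and 3 are not orthogonal (dot product = 2 ≠ 0), so H is not a Hadamard matrix.

(3,3) entry = 8; (4,3) entry = 2.


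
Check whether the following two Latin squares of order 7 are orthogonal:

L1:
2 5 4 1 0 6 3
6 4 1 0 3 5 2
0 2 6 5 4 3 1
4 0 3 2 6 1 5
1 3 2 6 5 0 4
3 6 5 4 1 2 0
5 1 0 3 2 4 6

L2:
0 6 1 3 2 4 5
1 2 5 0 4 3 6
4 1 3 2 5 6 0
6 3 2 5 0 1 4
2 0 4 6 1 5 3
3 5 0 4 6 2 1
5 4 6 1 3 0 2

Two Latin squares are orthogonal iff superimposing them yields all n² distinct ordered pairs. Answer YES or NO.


Form the n² = 49 superimposed pairs (L1[i][j], L2[i][j]), row by row (rows and columns indexed from 0):
row 0: (2,0) (5,6) (4,1) (1,3) (0,2) (6,4) (3,5)
row 1: (6,1) (4,2) (1,5) (0,0) (3,4) (5,3) (2,6)
row 2: (0,4) (2,1) (6,3) (5,2) (4,5) (3,6) (1,0)
row 3: (4,6) (0,3) (3,2) (2,5) (6,0) (1,1) (5,4)
row 4: (1,2) (3,0) (2,4) (6,6) (5,1) (0,5) (4,3)
row 5: (3,3) (6,5) (5,0) (4,4) (1,6) (2,2) (0,1)
row 6: (5,5) (1,4) (0,6) (3,1) (2,3) (4,0) (6,2)
Orthogonality requires all 49 pairs distinct.
Check by first coordinate: for each symbol s of L1, list the L2 entries in the n cells where L1 = s; they must all differ.
  L1 = 0: L2 entries (in reading order) 2, 0, 4, 3, 5, 1, 6 — all 7 distinct ✓
  L1 = 1: L2 entries (in reading order) 3, 5, 0, 1, 2, 6, 4 — all 7 distinct ✓
  L1 = 2: L2 entries (in reading order) 0, 6, 1, 5, 4, 2, 3 — all 7 distinct ✓
  L1 = 3: L2 entries (in reading order) 5, 4, 6, 2, 0, 3, 1 — all 7 distinct ✓
  L1 = 4: L2 entries (in reading order) 1, 2, 5, 6, 3, 4, 0 — all 7 distinct ✓
  L1 = 5: L2 entries (in reading order) 6, 3, 2, 4, 1, 0, 5 — all 7 distinct ✓
  L1 = 6: L2 entries (in reading order) 4, 1, 3, 0, 6, 5, 2 — all 7 distinct ✓
Every symbol of L1 meets every symbol of L2 exactly once, so all 49 pairs are distinct (49 of 49).
Conclusion: YES.

YES


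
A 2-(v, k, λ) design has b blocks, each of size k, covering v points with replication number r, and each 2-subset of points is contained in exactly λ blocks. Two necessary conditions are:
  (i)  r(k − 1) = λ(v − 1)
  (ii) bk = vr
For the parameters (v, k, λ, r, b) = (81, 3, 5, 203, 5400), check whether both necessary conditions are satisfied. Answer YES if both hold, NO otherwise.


Condition (i): r(k − 1) = 203·2 = 406; λ(v − 1) = 5·80 = 400. Match? NO.
Condition (ii): bk = 5400·3 = 16200; vr = 81·203 = 16443. Match? NO.
Both conditions hold? NO.

NO


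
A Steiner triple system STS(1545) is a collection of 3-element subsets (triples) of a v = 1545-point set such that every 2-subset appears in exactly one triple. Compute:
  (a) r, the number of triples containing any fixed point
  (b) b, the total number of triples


An STS(v) is a 2-(v, 3, 1) BIBD: block size k = 3, λ = 1.
Replication: r(k − 1) = λ(v − 1) ⇒ r·2 = 1545 − 1 = 1544 ⇒ r = 772.
Block count: b = v(v − 1)/6 = 1545·1544/6 = 2385480/6 = 397580.
(Check via bk = vr: 397580·3 = 1192740 = 1545·772 = 1192740 ✓.)

r = 772, b = 397580.


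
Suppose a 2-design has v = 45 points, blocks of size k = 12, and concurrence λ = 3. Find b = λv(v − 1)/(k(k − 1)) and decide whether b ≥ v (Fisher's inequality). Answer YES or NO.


b = λv(v − 1)/(k(k − 1)) = 3·45·44/(12·11) = 5940/132 = 45.
Compare with v = 45: b ≥ v, so Fisher's inequality holds.

YES


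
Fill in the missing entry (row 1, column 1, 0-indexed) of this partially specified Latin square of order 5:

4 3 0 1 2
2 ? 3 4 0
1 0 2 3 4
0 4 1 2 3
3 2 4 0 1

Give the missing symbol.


Row 1 contains symbols [0, 2, 3, 4] — missing [1].
Column 1 contains symbols [0, 2, 3, 4] — missing [1].
The missing symbol must appear in both missing sets; intersection = [1].
Therefore the hidden value is 1.

Missing value = 1.


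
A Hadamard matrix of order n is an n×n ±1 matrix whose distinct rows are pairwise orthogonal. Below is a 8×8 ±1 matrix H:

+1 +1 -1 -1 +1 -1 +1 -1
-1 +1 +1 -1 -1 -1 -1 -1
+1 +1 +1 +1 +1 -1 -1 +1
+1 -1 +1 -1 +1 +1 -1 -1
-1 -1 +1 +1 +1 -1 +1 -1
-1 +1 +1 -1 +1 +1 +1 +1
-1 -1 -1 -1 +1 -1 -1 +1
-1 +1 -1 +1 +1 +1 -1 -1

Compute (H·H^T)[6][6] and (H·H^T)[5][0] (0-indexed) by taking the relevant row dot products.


Row 0 of H: [1, 1, -1, -1, 1, -1, 1, -1].
Row 5 of H: [-1, 1, 1, -1, 1, 1, 1, 1].
Row 6 of H: [-1, -1, -1, -1, 1, -1, -1, 1].
(H·H^T)[6][6] = Σ_j H[6][j]·H[6][j] = (-1)² + (-1)² + (-1)² + (-1)² + (1)² + (-1)² + (-1)² + (1)² = 1 + 1 + 1 + 1 + 1 + 1 + 1 + 1 = 8.
(H·H^T)[5][0] = Σ_j H[5][j]·H[0][j] = (-1)·(1) + (1)·(1) + (1)·(-1) + (-1)·(-1) + (1)·(1) + (1)·(-1) + (1)·(1) + (1)·(-1) = -1 + 1 + -1 + 1 + 1 + -1 + 1 + -1 = 0.
So rows 5 and 0 are orthogonal; the diagonal entry equals n = 8.

(6,6) entry = 8; (5,0) entry = 0.


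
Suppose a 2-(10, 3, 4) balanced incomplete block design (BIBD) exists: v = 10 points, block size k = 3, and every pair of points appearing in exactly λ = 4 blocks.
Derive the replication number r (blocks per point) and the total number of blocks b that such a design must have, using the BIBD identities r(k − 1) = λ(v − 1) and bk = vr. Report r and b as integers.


Any 2-(v, k, λ) BIBD satisfies two necessary conditions:
  (i)  Each point sits in r blocks, and counting incidences through any fixed point gives r(k − 1) = λ(v − 1), so r = λ(v − 1)/(k − 1).
  (ii) Total incidences bk = vr, so b = vr/k.
Step 1: r = λ(v − 1)/(k − 1) = 4·(10 − 1)/(3 − 1) = 4·9/2 = 36/2 = 18.
Step 2: b = vr/k = 10·18/3 = 180/3 = 60.
Check integrality: r = 18 ∈ Z ✓, b = 60 ∈ Z ✓.
(These identities are necessary conditions: they determine r and b for any design with these parameters, but do not by themselves prove that one exists.)

r = 18, b = 60.


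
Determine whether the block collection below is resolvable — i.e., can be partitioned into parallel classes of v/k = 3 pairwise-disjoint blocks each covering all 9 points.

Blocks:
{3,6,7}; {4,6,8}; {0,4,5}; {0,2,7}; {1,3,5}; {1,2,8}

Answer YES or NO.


v = 9, block size k = 3, number of blocks = 6.
For resolvability, blocks must partition into parallel classes of size v/k = 3.
Total blocks must therefore be a multiple of 3: 6 = 3·2 + 0 ⇒ divisible ✓.
Greedy packing gives 2 candidate class(es). Each should be a full parallel class (size 3, covers all 9 points).
  Class 1 (3 blocks): {3,6,7}; {0,4,5}; {1,2,8}. Points covered: [0, 1, 2, 3, 4, 5, 6, 7, 8].
  Class 2 (3 blocks): {4,6,8}; {0,2,7}; {1,3,5}. Points covered: [0, 1, 2, 3, 4, 5, 6, 7, 8].
All classes full (size 3)? YES. All classes cover every point? YES.
Resolvable? YES.

YES


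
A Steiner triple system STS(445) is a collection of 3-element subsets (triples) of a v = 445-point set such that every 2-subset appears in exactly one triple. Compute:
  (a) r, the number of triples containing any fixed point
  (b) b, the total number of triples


An STS(v) is a 2-(v, 3, 1) BIBD: block size k = 3, λ = 1.
Replication: r(k − 1) = λ(v − 1) ⇒ r·2 = 445 − 1 = 444 ⇒ r = 222.
Block count: b = v(v − 1)/6 = 445·444/6 = 197580/6 = 32930.

r = 222, b = 32930.


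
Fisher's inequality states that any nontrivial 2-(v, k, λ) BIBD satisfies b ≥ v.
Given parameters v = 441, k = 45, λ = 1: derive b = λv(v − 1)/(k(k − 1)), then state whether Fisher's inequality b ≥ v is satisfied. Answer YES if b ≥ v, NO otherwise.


b = λv(v − 1)/(k(k − 1)) = 1·441·440/(45·44) = 194040/1980 = 98.
Compare with v = 441: b < v, so Fisher's inequality fails.

NO


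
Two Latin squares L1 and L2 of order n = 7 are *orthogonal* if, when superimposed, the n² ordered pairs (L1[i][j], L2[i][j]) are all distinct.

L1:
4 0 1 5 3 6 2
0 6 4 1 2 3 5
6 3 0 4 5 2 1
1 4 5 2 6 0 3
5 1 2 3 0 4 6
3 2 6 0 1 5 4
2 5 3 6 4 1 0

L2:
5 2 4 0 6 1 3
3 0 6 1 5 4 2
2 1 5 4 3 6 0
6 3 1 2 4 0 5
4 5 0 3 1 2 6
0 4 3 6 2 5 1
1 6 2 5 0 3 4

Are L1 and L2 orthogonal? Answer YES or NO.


Form the n² = 49 superimposed pairs (L1[i][j], L2[i][j]), row by row (rows and columns indexed from 0):
row 0: (4,5) (0,2) (1,4) (5,0) (3,6) (6,1) (2,3)
row 1: (0,3) (6,0) (4,6) (1,1) (2,5) (3,4) (5,2)
row 2: (6,2) (3,1) (0,5) (4,4) (5,3) (2,6) (1,0)
row 3: (1,6) (4,3) (5,1) (2,2) (6,4) (0,0) (3,5)
row 4: (5,4) (1,5) (2,0) (3,3) (0,1) (4,2) (6,6)
row 5: (3,0) (2,4) (6,3) (0,6) (1,2) (5,5) (4,1)
row 6: (2,1) (5,6) (3,2) (6,5) (4,0) (1,3) (0,4)
Orthogonality requires all 49 pairs distinct.
Check by first coordinate: for each symbol s of L1, list the L2 entries in the n cells where L1 = s; they must all differ.
  L1 = 0: L2 entries (in reading order) 2, 3, 5, 0, 1, 6, 4 — all 7 distinct ✓
  L1 = 1: L2 entries (in reading order) 4, 1, 0, 6, 5, 2, 3 — all 7 distinct ✓
  L1 = 2: L2 entries (in reading order) 3, 5, 6, 2, 0, 4, 1 — all 7 distinct ✓
  L1 = 3: L2 entries (in reading order) 6, 4, 1, 5, 3, 0, 2 — all 7 distinct ✓
  L1 = 4: L2 entries (in reading order) 5, 6, 4, 3, 2, 1, 0 — all 7 distinct ✓
  L1 = 5: L2 entries (in reading order) 0, 2, 3, 1, 4, 5, 6 — all 7 distinct ✓
  L1 = 6: L2 entries (in reading order) 1, 0, 2, 4, 6, 3, 5 — all 7 distinct ✓
Every symbol of L1 meets every symbol of L2 exactly once, so all 49 pairs are distinct (49 of 49).
Conclusion: YES.

YES


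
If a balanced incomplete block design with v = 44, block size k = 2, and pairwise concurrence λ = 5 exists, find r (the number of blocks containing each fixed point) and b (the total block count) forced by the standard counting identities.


Any 2-(v, k, λ) BIBD satisfies two necessary conditions:
  (i)  Each point sits in r blocks, and counting incidences through any fixed point gives r(k − 1) = λ(v − 1), so r = λ(v − 1)/(k − 1).
  (ii) Total incidences bk = vr, so b = vr/k.
Step 1: r = λ(v − 1)/(k − 1) = 5·(44 − 1)/(2 − 1) = 5·43/1 = 215/1 = 215.
Step 2: b = vr/k = 44·215/2 = 9460/2 = 4730.
Check integrality: r = 215 ∈ Z ✓, b = 4730 ∈ Z ✓.
(These identities are necessary conditions: they determine r and b for any design with these parameters, but do not by themselves prove that one exists.)

r = 215, b = 4730.


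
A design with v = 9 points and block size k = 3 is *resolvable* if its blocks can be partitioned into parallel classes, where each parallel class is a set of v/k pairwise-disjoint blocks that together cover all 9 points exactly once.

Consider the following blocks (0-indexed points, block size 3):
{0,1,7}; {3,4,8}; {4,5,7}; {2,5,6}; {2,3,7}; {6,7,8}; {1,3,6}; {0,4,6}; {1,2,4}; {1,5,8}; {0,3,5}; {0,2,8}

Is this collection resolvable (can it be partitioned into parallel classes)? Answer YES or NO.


v = 9, block size k = 3, number of blocks = 12.
For resolvability, blocks must partition into parallel classes of size v/k = 3.
Total blocks must therefore be a multiple of 3: 12 = 3·4 + 0 ⇒ divisible ✓.
Greedy packing gives 4 candidate class(es). Each should be a full parallel class (size 3, covers all 9 points).
  Class 1 (3 blocks): {0,1,7}; {3,4,8}; {2,5,6}. Points covered: [0, 1, 2, 3, 4, 5, 6, 7, 8].
  Class 2 (3 blocks): {4,5,7}; {1,3,6}; {0,2,8}. Points covered: [0, 1, 2, 3, 4, 5, 6, 7, 8].
  Class 3 (3 blocks): {2,3,7}; {0,4,6}; {1,5,8}. Points covered: [0, 1, 2, 3, 4, 5, 6, 7, 8].
  Class 4 (3 blocks): {6,7,8}; {1,2,4}; {0,3,5}. Points covered: [0, 1, 2, 3, 4, 5, 6, 7, 8].
All classes full (size 3)? YES. All classes cover every point? YES.
Resolvable? YES.

YES


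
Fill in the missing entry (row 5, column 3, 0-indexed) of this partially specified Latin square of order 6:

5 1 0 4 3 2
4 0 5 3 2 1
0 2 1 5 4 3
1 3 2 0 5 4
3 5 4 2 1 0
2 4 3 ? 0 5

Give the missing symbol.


Row 5 contains symbols [0, 2, 3, 4, 5] — missing [1].
Column 3 contains symbols [0, 2, 3, 4, 5] — missing [1].
The missing symbol must appear in both missing sets; intersection = [1].
Therefore the hidden value is 1.

Missing value = 1.


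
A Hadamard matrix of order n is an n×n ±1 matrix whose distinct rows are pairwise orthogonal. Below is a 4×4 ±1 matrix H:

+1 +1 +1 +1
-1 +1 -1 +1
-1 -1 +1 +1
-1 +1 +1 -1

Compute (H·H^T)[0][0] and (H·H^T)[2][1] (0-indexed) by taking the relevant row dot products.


Row 0 of H: [1, 1, 1, 1].
Row 1 of H: [-1, 1, -1, 1].
Row 2 of H: [-1, -1, 1, 1].
(H·H^T)[0][0] = Σ_j H[0][j]·H[0][j] = (1)² + (1)² + (1)² + (1)² = 1 + 1 + 1 + 1 = 4.
(H·H^T)[2][1] = Σ_j H[2][j]·H[1][j] = (-1)·(-1) + (-1)·(1) + (1)·(-1) + (1)·(1) = 1 + -1 + -1 + 1 = 0.
So rows 2 and 1 are orthogonal; the diagonal entry equals n = 4.

(0,0) entry = 4; (2,1) entry = 0.


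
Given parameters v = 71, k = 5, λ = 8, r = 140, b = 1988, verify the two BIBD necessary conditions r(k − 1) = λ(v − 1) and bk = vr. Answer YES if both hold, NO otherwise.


Condition (i): r(k − 1) = 140·4 = 560; λ(v − 1) = 8·70 = 560. Match? YES.
Condition (ii): bk = 1988·5 = 9940; vr = 71·140 = 9940. Match? YES.
Both conditions hold? YES.

YES


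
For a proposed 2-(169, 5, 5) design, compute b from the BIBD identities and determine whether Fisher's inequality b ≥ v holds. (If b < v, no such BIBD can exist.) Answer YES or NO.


b = λv(v − 1)/(k(k − 1)) = 5·169·168/(5·4) = 141960/20 = 7098.
Compare with v = 169: b ≥ v, so Fisher's inequality holds.

YES


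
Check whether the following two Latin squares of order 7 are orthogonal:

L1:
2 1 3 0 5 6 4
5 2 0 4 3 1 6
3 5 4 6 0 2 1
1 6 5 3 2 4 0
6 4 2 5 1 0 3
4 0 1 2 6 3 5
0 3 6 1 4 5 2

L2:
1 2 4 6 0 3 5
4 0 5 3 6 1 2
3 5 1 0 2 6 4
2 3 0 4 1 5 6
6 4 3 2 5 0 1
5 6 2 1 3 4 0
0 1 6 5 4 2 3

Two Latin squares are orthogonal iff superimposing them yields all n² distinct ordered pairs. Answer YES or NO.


Form the n² = 49 superimposed pairs (L1[i][j], L2[i][j]), row by row (rows and columns indexed from 0):
row 0: (2,1) (1,2) (3,4) (0,6) (5,0) (6,3) (4,5)
row 1: (5,4) (2,0) (0,5) (4,3) (3,6) (1,1) (6,2)
row 2: (3,3) (5,5) (4,1) (6,0) (0,2) (2,6) (1,4)
row 3: (1,2) (6,3) (5,0) (3,4) (2,1) (4,5) (0,6)
row 4: (6,6) (4,4) (2,3) (5,2) (1,5) (0,0) (3,1)
row 5: (4,5) (0,6) (1,2) (2,1) (6,3) (3,4) (5,0)
row 6: (0,0) (3,1) (6,6) (1,5) (4,4) (5,2) (2,3)
Orthogonality requires all 49 pairs distinct.
But the pair (1,2) repeats: cell (0,1) has L1 = 1, L2 = 2, and cell (3,0) has L1 = 1, L2 = 2.
A repeated pair means some other pair never occurs (only 28 distinct pairs out of 49), so the squares are not orthogonal.
Conclusion: NO.

NO


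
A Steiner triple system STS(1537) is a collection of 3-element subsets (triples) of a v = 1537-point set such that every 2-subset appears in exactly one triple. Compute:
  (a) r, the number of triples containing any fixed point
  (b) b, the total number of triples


An STS(v) is a 2-(v, 3, 1) BIBD: block size k = 3, λ = 1.
Replication: r(k − 1) = λ(v − 1) ⇒ r·2 = 1537 − 1 = 1536 ⇒ r = 768.
Block count: b = v(v − 1)/6 = 1537·1536/6 = 2360832/6 = 393472.
(Check via bk = vr: 393472·3 = 1180416 = 1537·768 = 1180416 ✓.)

r = 768, b = 393472.


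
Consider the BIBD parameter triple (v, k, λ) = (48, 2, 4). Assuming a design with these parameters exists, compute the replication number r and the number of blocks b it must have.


Any 2-(v, k, λ) BIBD satisfies two necessary conditions:
  (i)  Each point sits in r blocks, and counting incidences through any fixed point gives r(k − 1) = λ(v − 1), so r = λ(v − 1)/(k − 1).
  (ii) Total incidences bk = vr, so b = vr/k.
Step 1: r = λ(v − 1)/(k − 1) = 4·(48 − 1)/(2 − 1) = 4·47/1 = 188/1 = 188.
Step 2: b = vr/k = 48·188/2 = 9024/2 = 4512.
Check integrality: r = 188 ∈ Z ✓, b = 4512 ∈ Z ✓.
(These identities are necessary conditions: they determine r and b for any design with these parameters, but do not by themselves prove that one exists.)

r = 188, b = 4512.


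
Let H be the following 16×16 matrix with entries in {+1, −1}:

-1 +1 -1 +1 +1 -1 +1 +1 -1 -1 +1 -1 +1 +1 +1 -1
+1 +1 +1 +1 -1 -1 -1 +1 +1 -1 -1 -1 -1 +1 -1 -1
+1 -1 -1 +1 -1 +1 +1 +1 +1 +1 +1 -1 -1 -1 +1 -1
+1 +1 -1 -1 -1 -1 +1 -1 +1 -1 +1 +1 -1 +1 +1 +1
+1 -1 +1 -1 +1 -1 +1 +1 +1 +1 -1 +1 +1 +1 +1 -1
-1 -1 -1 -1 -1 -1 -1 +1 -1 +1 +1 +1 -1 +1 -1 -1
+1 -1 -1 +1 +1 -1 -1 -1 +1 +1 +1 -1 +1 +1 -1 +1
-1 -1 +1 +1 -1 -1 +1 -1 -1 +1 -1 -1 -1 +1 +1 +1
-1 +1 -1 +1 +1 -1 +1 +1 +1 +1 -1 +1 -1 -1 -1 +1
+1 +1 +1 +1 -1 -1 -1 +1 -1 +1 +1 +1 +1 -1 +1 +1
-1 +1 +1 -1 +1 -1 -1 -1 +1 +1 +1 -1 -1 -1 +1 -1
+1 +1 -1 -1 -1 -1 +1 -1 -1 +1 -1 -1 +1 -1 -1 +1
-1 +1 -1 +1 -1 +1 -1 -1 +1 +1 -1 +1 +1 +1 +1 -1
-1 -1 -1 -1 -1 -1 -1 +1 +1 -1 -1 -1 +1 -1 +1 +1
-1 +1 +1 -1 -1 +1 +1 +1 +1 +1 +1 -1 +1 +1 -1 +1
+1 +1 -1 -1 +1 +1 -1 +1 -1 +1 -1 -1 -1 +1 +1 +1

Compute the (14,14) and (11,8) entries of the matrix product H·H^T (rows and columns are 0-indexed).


Row 8 of H: [-1, 1, -1, 1, 1, -1, 1, 1, 1, 1, -1, 1, -1, -1, -1, 1].
Row 11 of H: [1, 1, -1, -1, -1, -1, 1, -1, -1, 1, -1, -1, 1, -1, -1, 1].
Row 14 of H: [-1, 1, 1, -1, -1, 1, 1, 1, 1, 1, 1, -1, 1, 1, -1, 1].
(H·H^T)[14][14] = Σ_j H[14][j]·H[14][j] = (-1)² + (1)² + (1)² + (-1)² + (-1)² + (1)² + (1)² + (1)² + (1)² + (1)² + (1)² + (-1)² + (1)² + (1)² + (-1)² + (1)² = 1 + 1 + 1 + 1 + 1 + 1 + 1 + 1 + 1 + 1 + 1 + 1 + 1 + 1 + 1 + 1 = 16.
(H·H^T)[11][8] = Σ_j H[11][j]·H[8][j] = (1)·(-1) + (1)·(1) + (-1)·(-1) + (-1)·(1) + (-1)·(1) + (-1)·(-1) + (1)·(1) + (-1)·(1) + (-1)·(1) + (1)·(1) + (-1)·(-1) + (-1)·(1) + (1)·(-1) + (-1)·(-1) + (-1)·(-1) + (1)·(1) = -1 + 1 + 1 + -1 + -1 + 1 + 1 + -1 + -1 + 1 + 1 + -1 + -1 + 1 + 1 + 1 = 2.
Rows 11 and 8 are not orthogonal (dot product = 2 ≠ 0), so H is not a Hadamard matrix.

(14,14) entry = 16; (11,8) entry = 2.


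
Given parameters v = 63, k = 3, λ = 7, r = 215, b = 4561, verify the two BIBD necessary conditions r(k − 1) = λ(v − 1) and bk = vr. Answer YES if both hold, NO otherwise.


Condition (i): r(k − 1) = 215·2 = 430; λ(v − 1) = 7·62 = 434. Match? NO.
Condition (ii): bk = 4561·3 = 13683; vr = 63·215 = 13545. Match? NO.
Both conditions hold? NO.

NO


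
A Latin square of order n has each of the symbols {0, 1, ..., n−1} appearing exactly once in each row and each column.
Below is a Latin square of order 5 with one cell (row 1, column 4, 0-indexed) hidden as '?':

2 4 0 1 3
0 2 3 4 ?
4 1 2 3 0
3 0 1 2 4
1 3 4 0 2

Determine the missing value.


Row 1 contains symbols [0, 2, 3, 4] — missing [1].
Column 4 contains symbols [0, 2, 3, 4] — missing [1].
The missing symbol must appear in both missing sets; intersection = [1].
Therefore the hidden value is 1.

Missing value = 1.


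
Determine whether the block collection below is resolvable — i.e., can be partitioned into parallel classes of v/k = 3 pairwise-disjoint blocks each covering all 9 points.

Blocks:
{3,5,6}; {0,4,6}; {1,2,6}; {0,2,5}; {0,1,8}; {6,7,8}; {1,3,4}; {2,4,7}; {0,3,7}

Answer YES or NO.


v = 9, block size k = 3, number of blocks = 9.
For resolvability, blocks must partition into parallel classes of size v/k = 3.
Total blocks must therefore be a multiple of 3: 9 = 3·3 + 0 ⇒ divisible ✓.
Consider block {0,4,6}. It intersects every other block in the collection, so no parallel class of size 3 can contain it.
Since every block must belong to some parallel class in a resolution, the collection cannot be partitioned into parallel classes.
Resolvable? NO.

NO


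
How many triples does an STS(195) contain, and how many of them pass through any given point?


An STS(v) is a 2-(v, 3, 1) BIBD: block size k = 3, λ = 1.
Replication: r(k − 1) = λ(v − 1) ⇒ r·2 = 195 − 1 = 194 ⇒ r = 97.
Block count: bk = vr ⇒ b·3 = 195·97 = 18915 ⇒ b = 6305.
(Check via b = v(v − 1)/6 = 195·194/6 = 37830/6 = 6305.)

r = 97, b = 6305.


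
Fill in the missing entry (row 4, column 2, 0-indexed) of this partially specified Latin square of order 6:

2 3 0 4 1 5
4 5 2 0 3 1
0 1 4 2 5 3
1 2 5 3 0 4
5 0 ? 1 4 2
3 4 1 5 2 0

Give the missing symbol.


Row 4 contains symbols [0, 1, 2, 4, 5] — missing [3].
Column 2 contains symbols [0, 1, 2, 4, 5] — missing [3].
The missing symbol must appear in both missing sets; intersection = [3].
Therefore the hidden value is 3.

Missing value = 3.


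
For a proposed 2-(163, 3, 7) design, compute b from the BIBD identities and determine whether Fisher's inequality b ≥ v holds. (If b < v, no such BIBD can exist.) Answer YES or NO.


b = λv(v − 1)/(k(k − 1)) = 7·163·162/(3·2) = 184842/6 = 30807.
Compare with v = 163: b ≥ v, so Fisher's inequality holds.

YES


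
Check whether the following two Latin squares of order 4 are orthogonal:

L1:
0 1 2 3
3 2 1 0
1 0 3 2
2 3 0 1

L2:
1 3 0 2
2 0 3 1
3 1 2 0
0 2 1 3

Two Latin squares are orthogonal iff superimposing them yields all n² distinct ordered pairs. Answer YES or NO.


Form the n² = 16 superimposed pairs (L1[i][j], L2[i][j]), row by row (rows and columns indexed from 0):
row 0: (0,1) (1,3) (2,0) (3,2)
row 1: (3,2) (2,0) (1,3) (0,1)
row 2: (1,3) (0,1) (3,2) (2,0)
row 3: (2,0) (3,2) (0,1) (1,3)
Orthogonality requires all 16 pairs distinct.
But the pair (3,2) repeats: cell (0,3) has L1 = 3, L2 = 2, and cell (1,0) has L1 = 3, L2 = 2.
A repeated pair means some other pair never occurs (only 4 distinct pairs out of 16), so the squares are not orthogonal.
Conclusion: NO.

NO


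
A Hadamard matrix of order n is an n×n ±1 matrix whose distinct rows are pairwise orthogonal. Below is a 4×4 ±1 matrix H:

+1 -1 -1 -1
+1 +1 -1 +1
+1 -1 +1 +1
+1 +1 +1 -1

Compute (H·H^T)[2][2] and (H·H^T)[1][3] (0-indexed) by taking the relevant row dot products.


Row 1 of H: [1, 1, -1, 1].
Row 2 of H: [1, -1, 1, 1].
Row 3 of H: [1, 1, 1, -1].
(H·H^T)[2][2] = Σ_j H[2][j]·H[2][j] = (1)² + (-1)² + (1)² + (1)² = 1 + 1 + 1 + 1 = 4.
(H·H^T)[1][3] = Σ_j H[1][j]·H[3][j] = (1)·(1) + (1)·(1) + (-1)·(1) + (1)·(-1) = 1 + 1 + -1 + -1 = 0.
So rows 1 and 3 are orthogonal; the diagonal entry equals n = 4.

(2,2) entry = 4; (1,3) entry = 0.


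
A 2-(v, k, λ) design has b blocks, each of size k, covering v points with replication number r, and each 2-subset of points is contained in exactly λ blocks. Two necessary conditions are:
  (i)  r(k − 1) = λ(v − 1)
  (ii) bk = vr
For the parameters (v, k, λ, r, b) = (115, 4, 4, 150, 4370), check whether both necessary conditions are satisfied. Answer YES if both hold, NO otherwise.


Condition (i): r(k − 1) = 150·3 = 450; λ(v − 1) = 4·114 = 456. Match? NO.
Condition (ii): bk = 4370·4 = 17480; vr = 115·150 = 17250. Match? NO.
Both conditions hold? NO.

NO


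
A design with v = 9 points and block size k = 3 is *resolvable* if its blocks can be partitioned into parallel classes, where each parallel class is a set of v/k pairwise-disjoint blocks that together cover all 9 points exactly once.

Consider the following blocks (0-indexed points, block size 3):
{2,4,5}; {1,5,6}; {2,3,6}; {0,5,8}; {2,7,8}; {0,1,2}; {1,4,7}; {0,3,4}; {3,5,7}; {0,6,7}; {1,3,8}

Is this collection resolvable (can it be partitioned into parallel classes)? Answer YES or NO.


v = 9, block size k = 3, number of blocks = 11.
For resolvability, blocks must partition into parallel classes of size v/k = 3.
Total blocks must therefore be a multiple of 3: 11 = 3·3 + 2 ⇒ not divisible ✗.
Resolvable? NO.

NO


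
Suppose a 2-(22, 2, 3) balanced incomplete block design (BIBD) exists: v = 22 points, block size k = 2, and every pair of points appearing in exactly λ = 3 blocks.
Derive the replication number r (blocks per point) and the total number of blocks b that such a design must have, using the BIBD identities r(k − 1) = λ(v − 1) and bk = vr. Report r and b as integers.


Any 2-(v, k, λ) BIBD satisfies two necessary conditions:
  (i)  Each point sits in r blocks, and counting incidences through any fixed point gives r(k − 1) = λ(v − 1), so r = λ(v − 1)/(k − 1).
  (ii) Total incidences bk = vr, so b = vr/k.
Step 1: r = λ(v − 1)/(k − 1) = 3·(22 − 1)/(2 − 1) = 3·21/1 = 63/1 = 63.
Step 2: b = vr/k = 22·63/2 = 1386/2 = 693.
Check integrality: r = 63 ∈ Z ✓, b = 693 ∈ Z ✓.
(These identities are necessary conditions: they determine r and b for any design with these parameters, but do not by themselves prove that one exists.)

r = 63, b = 693.


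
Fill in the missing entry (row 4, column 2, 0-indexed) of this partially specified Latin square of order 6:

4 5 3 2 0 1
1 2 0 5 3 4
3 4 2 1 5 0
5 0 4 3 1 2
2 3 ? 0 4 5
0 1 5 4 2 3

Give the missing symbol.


Row 4 contains symbols [0, 2, 3, 4, 5] — missing [1].
Column 2 contains symbols [0, 2, 3, 4, 5] — missing [1].
The missing symbol must appear in both missing sets; intersection = [1].
Therefore the hidden value is 1.

Missing value = 1.


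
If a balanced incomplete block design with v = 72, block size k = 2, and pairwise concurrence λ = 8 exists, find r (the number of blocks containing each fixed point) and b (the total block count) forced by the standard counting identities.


Any 2-(v, k, λ) BIBD satisfies two necessary conditions:
  (i)  Each point sits in r blocks, and counting incidences through any fixed point gives r(k − 1) = λ(v − 1), so r = λ(v − 1)/(k − 1).
  (ii) Total incidences bk = vr, so b = vr/k.
Step 1: r = λ(v − 1)/(k − 1) = 8·(72 − 1)/(2 − 1) = 8·71/1 = 568/1 = 568.
Step 2: b = vr/k = 72·568/2 = 40896/2 = 20448.
Check integrality: r = 568 ∈ Z ✓, b = 20448 ∈ Z ✓.
(These identities are necessary conditions: they determine r and b for any design with these parameters, but do not by themselves prove that one exists.)

r = 568, b = 20448.


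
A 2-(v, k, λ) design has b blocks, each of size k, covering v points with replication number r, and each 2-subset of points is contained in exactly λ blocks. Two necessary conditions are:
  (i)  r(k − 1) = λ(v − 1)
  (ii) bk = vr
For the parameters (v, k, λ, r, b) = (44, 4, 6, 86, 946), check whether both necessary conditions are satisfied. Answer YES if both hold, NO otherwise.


Condition (i): r(k − 1) = 86·3 = 258; λ(v − 1) = 6·43 = 258. Match? YES.
Condition (ii): bk = 946·4 = 3784; vr = 44·86 = 3784. Match? YES.
Both conditions hold? YES.

YES


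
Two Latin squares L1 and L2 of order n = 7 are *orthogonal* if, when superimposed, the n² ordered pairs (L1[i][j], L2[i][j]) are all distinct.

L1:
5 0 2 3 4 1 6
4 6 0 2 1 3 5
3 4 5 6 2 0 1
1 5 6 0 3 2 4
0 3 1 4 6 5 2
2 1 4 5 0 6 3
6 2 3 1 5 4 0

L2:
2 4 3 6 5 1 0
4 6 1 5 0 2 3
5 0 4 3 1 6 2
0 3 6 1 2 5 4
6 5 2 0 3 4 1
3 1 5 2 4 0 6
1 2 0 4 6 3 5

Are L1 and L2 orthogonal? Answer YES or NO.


Form the n² = 49 superimposed pairs (L1[i][j], L2[i][j]), row by row (rows and columns indexed from 0):
row 0: (5,2) (0,4) (2,3) (3,6) (4,5) (1,1) (6,0)
row 1: (4,4) (6,6) (0,1) (2,5) (1,0) (3,2) (5,3)
row 2: (3,5) (4,0) (5,4) (6,3) (2,1) (0,6) (1,2)
row 3: (1,0) (5,3) (6,6) (0,1) (3,2) (2,5) (4,4)
row 4: (0,6) (3,5) (1,2) (4,0) (6,3) (5,4) (2,1)
row 5: (2,3) (1,1) (4,5) (5,2) (0,4) (6,0) (3,6)
row 6: (6,1) (2,2) (3,0) (1,4) (5,6) (4,3) (0,5)
Orthogonality requires all 49 pairs distinct.
But the pair (1,0) repeats: cell (1,4) has L1 = 1, L2 = 0, and cell (3,0) has L1 = 1, L2 = 0.
A repeated pair means some other pair never occurs (only 28 distinct pairs out of 49), so the squares are not orthogonal.
Conclusion: NO.

NO


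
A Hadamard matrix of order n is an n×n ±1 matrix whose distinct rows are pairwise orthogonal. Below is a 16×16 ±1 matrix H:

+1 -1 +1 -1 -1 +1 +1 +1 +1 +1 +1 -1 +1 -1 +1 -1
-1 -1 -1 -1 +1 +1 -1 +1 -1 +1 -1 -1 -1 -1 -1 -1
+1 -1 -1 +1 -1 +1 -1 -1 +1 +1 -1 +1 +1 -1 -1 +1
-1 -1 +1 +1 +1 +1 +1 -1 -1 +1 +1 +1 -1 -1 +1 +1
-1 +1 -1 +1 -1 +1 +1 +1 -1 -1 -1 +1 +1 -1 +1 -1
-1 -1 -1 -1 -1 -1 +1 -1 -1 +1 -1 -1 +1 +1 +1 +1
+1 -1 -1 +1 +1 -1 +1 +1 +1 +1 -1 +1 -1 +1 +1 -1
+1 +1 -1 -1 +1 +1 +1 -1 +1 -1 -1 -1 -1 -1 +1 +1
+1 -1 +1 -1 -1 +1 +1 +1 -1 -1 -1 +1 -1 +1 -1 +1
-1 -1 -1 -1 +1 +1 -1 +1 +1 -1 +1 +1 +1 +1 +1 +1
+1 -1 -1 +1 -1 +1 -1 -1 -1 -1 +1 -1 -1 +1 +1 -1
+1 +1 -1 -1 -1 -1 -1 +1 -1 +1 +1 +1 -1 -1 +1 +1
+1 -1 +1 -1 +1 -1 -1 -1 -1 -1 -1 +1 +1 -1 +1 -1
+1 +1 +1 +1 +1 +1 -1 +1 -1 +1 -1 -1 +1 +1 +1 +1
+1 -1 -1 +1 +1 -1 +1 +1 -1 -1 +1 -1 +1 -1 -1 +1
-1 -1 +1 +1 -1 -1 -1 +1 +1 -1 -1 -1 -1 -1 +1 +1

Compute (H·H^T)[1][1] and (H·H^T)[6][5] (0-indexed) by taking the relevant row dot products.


Row 1 of H: [-1, -1, -1, -1, 1, 1, -1, 1, -1, 1, -1, -1, -1, -1, -1, -1].
Row 5 of H: [-1, -1, -1, -1, -1, -1, 1, -1, -1, 1, -1, -1, 1, 1, 1, 1].
Row 6 of H: [1, -1, -1, 1, 1, -1, 1, 1, 1, 1, -1, 1, -1, 1, 1, -1].
(H·H^T)[1][1] = Σ_j H[1][j]·H[1][j] = (-1)² + (-1)² + (-1)² + (-1)² + (1)² + (1)² + (-1)² + (1)² + (-1)² + (1)² + (-1)² + (-1)² + (-1)² + (-1)² + (-1)² + (-1)² = 1 + 1 + 1 + 1 + 1 + 1 + 1 + 1 + 1 + 1 + 1 + 1 + 1 + 1 + 1 + 1 = 16.
(H·H^T)[6][5] = Σ_j H[6][j]·H[5][j] = (1)·(-1) + (-1)·(-1) + (-1)·(-1) + (1)·(-1) + (1)·(-1) + (-1)·(-1) + (1)·(1) + (1)·(-1) + (1)·(-1) + (1)·(1) + (-1)·(-1) + (1)·(-1) + (-1)·(1) + (1)·(1) + (1)·(1) + (-1)·(1) = -1 + 1 + 1 + -1 + -1 + 1 + 1 + -1 + -1 + 1 + 1 + -1 + -1 + 1 + 1 + -1 = 0.
So rows 6 and 5 are orthogonal; the diagonal entry equals n = 16.

(1,1) entry = 16; (6,5) entry = 0.


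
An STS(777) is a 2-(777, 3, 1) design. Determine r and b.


An STS(v) is a 2-(v, 3, 1) BIBD: block size k = 3, λ = 1.
Replication: r(k − 1) = λ(v − 1) ⇒ r·2 = 777 − 1 = 776 ⇒ r = 388.
Block count: b = v(v − 1)/6 = 777·776/6 = 602952/6 = 100492.

r = 388, b = 100492.


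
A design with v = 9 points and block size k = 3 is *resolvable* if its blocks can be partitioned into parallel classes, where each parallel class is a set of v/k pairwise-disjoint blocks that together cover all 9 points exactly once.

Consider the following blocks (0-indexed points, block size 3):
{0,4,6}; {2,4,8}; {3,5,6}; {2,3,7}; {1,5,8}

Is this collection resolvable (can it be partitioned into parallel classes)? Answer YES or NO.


v = 9, block size k = 3, number of blocks = 5.
For resolvability, blocks must partition into parallel classes of size v/k = 3.
Total blocks must therefore be a multiple of 3: 5 = 3·1 + 2 ⇒ not divisible ✗.
Resolvable? NO.

NO


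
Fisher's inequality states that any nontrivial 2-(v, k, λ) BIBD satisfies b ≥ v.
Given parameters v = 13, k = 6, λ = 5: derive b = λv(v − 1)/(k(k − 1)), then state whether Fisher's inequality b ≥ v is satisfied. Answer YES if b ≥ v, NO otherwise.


r = λ(v − 1)/(k − 1) = 5·12/5 = 12.
b = vr/k = 13·12/6 = 26.
Fisher's inequality: b ≥ v ⇔ 26 ≥ 13? YES.

YES


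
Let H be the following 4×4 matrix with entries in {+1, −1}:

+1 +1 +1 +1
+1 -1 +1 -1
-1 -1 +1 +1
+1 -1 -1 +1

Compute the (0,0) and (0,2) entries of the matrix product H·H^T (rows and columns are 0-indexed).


Row 0 of H: [1, 1, 1, 1].
Row 2 of H: [-1, -1, 1, 1].
(H·H^T)[0][0] = Σ_j H[0][j]·H[0][j] = (1)² + (1)² + (1)² + (1)² = 1 + 1 + 1 + 1 = 4.
(H·H^T)[0][2] = Σ_j H[0][j]·H[2][j] = (1)·(-1) + (1)·(-1) + (1)·(1) + (1)·(1) = -1 + -1 + 1 + 1 = 0.
So rows 0 and 2 are orthogonal; the diagonal entry equals n = 4.

(0,0) entry = 4; (0,2) entry = 0.


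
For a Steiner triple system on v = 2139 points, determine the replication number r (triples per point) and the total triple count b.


An STS(v) is a 2-(v, 3, 1) BIBD: block size k = 3, λ = 1.
Replication: r(k − 1) = λ(v − 1) ⇒ r·2 = 2139 − 1 = 2138 ⇒ r = 1069.
Block count: b = v(v − 1)/6 = 2139·2138/6 = 4573182/6 = 762197.

r = 1069, b = 762197.


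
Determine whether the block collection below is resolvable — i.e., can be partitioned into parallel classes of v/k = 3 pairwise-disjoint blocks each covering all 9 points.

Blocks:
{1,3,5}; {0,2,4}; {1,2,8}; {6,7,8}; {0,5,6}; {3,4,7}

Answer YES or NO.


v = 9, block size k = 3, number of blocks = 6.
For resolvability, blocks must partition into parallel classes of size v/k = 3.
Total blocks must therefore be a multiple of 3: 6 = 3·2 + 0 ⇒ divisible ✓.
Greedy packing gives 2 candidate class(es). Each should be a full parallel class (size 3, covers all 9 points).
  Class 1 (3 blocks): {1,3,5}; {0,2,4}; {6,7,8}. Points covered: [0, 1, 2, 3, 4, 5, 6, 7, 8].
  Class 2 (3 blocks): {1,2,8}; {0,5,6}; {3,4,7}. Points covered: [0, 1, 2, 3, 4, 5, 6, 7, 8].
All classes full (size 3)? YES. All classes cover every point? YES.
Resolvable? YES.

YES


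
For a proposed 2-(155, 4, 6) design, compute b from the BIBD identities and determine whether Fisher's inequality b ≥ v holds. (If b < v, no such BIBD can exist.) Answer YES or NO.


r = λ(v − 1)/(k − 1) = 6·154/3 = 308.
b = vr/k = 155·308/4 = 11935.
Fisher's inequality: b ≥ v ⇔ 11935 ≥ 155? YES.

YES


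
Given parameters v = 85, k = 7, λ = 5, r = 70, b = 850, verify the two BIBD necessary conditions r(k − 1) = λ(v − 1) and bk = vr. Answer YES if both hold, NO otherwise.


Condition (i): r(k − 1) = 70·6 = 420; λ(v − 1) = 5·84 = 420. Match? YES.
Condition (ii): bk = 850·7 = 5950; vr = 85·70 = 5950. Match? YES.
Both conditions hold? YES.

YES


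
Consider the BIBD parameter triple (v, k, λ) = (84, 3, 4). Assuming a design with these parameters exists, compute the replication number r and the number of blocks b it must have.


Any 2-(v, k, λ) BIBD satisfies two necessary conditions:
  (i)  Each point sits in r blocks, and counting incidences through any fixed point gives r(k − 1) = λ(v − 1), so r = λ(v − 1)/(k − 1).
  (ii) Total incidences bk = vr, so b = vr/k.
Step 1: r = λ(v − 1)/(k − 1) = 4·(84 − 1)/(3 − 1) = 4·83/2 = 332/2 = 166.
Step 2: b = vr/k = 84·166/3 = 13944/3 = 4648.
Check integrality: r = 166 ∈ Z ✓, b = 4648 ∈ Z ✓.
(These identities are necessary conditions: they determine r and b for any design with these parameters, but do not by themselves prove that one exists.)

r = 166, b = 4648.
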